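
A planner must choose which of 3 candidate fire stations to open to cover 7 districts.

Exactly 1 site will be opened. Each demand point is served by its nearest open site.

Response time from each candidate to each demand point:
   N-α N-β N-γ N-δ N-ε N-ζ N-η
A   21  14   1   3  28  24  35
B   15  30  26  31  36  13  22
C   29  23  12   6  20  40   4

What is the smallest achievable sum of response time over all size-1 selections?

Open {A}.
  N-α→A 21, N-β→A 14, N-γ→A 1, N-δ→A 3, N-ε→A 28, N-ζ→A 24, N-η→A 35  ⇒ total 126.
Compare {C}: total 134.
Compare {B}: total 173.

126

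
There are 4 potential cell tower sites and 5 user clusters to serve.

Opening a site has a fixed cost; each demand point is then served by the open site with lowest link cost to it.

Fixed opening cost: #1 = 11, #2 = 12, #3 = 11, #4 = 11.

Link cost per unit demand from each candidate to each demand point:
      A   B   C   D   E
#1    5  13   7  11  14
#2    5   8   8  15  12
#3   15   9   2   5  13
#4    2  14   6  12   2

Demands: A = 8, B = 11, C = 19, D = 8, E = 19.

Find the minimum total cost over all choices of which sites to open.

Open {#3, #4}: assign each demand point to its cheapest open site.
  A→#4 8×2=16, B→#3 11×9=99, C→#3 19×2=38, D→#3 8×5=40, E→#4 19×2=38
  link cost 231, fixed 22 → total 253.
Compare {#2, #3, #4}: link cost 220 + fixed 34 = 254.
Compare {#1, #3, #4}: link cost 231 + fixed 33 = 264.
Compare {#1, #2, #3, #4}: link cost 220 + fixed 45 = 265.
All other subsets cost ≥ 254. Minimum total cost: 253.

253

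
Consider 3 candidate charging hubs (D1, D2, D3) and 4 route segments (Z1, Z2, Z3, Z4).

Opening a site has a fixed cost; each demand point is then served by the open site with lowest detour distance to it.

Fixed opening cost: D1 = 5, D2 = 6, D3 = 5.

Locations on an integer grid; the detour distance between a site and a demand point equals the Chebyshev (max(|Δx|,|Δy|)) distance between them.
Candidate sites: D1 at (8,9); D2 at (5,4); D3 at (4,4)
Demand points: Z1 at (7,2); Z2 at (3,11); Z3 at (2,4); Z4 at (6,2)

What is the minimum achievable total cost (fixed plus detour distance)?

Open {D3}: assign each demand point to its cheapest open site.
  Z1→D3 3, Z2→D3 7, Z3→D3 2, Z4→D3 2
  detour distance 14, fixed 5 → total 19.
Compare {D2}: detour distance 14 + fixed 6 = 20.
Compare {D1, D3}: detour distance 12 + fixed 10 = 22.
Compare {D1, D2}: detour distance 12 + fixed 11 = 23.
All other subsets cost ≥ 20. Minimum total cost: 19.

19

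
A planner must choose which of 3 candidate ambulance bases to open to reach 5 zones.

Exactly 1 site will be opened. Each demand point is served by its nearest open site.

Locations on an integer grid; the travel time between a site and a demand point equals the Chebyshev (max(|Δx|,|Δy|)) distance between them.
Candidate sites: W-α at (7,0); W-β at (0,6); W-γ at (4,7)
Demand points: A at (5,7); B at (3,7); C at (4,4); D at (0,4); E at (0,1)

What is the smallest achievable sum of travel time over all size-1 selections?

15

Open {W-γ}.
  A→W-γ 1, B→W-γ 1, C→W-γ 3, D→W-γ 4, E→W-γ 6  ⇒ total 15.
Compare {W-β}: total 19.
Compare {W-α}: total 32.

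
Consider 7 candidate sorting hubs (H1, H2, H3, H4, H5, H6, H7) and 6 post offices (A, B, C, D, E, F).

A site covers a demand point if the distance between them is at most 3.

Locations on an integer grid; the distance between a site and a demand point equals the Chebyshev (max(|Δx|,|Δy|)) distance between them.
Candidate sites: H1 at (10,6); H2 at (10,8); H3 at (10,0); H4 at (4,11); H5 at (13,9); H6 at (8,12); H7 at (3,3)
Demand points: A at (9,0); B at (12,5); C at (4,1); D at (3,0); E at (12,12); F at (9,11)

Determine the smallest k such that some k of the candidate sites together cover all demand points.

4

Coverage sets (demand points within 3 of each site):
  H1: {B}
  H2: {B, F}
  H3: {A}
  H4: {}
  H5: {E}
  H6: {F}
  H7: {C, D}
No 3 sites suffice: every size-3 union leaves at least one demand point uncovered.
But {H2, H3, H5, H7} covers everything, so the minimum is 4.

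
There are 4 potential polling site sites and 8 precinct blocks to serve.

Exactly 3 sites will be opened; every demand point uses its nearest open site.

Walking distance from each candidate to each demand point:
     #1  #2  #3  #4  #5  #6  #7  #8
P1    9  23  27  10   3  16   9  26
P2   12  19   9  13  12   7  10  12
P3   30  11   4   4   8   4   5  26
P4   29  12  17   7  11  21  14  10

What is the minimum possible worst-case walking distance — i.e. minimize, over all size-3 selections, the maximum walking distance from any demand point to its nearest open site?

Open {P1, P3, P4}.
  Farthest demand point is #2 at walking distance 11 (to P3); all others are ≤ 11.
With {P1, P2, P3} the worst case is 12.
With {P1, P2, P4} the worst case is 12.
No size-3 selection achieves below 11.

11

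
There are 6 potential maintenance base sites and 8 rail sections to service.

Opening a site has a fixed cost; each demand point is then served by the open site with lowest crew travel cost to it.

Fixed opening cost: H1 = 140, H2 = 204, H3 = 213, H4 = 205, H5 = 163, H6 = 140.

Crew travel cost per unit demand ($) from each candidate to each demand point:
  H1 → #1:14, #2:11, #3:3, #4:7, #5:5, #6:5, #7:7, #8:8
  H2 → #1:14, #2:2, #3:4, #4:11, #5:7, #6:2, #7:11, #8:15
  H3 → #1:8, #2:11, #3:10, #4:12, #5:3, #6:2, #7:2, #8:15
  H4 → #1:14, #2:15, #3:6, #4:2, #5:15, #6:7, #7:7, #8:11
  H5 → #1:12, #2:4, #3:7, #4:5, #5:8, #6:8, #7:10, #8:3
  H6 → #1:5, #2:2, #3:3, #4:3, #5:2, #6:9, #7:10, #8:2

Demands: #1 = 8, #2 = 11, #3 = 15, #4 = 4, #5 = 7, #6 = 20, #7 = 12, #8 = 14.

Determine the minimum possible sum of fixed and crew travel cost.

578

Open {H3, H6}: assign each demand point to its cheapest open site.
  #1→H6 8×5=40, #2→H6 11×2=22, #3→H6 15×3=45, #4→H6 4×3=12, #5→H6 7×2=14, #6→H3 20×2=40, #7→H3 12×2=24, #8→H6 14×2=28
  crew travel cost 225, fixed 353 → total 578.
Compare {H6}: crew travel cost 461 + fixed 140 = 601.
Compare {H1, H6}: crew travel cost 345 + fixed 280 = 625.
Compare {H2, H6}: crew travel cost 321 + fixed 344 = 665.
All other subsets cost ≥ 601. Minimum total cost: 578.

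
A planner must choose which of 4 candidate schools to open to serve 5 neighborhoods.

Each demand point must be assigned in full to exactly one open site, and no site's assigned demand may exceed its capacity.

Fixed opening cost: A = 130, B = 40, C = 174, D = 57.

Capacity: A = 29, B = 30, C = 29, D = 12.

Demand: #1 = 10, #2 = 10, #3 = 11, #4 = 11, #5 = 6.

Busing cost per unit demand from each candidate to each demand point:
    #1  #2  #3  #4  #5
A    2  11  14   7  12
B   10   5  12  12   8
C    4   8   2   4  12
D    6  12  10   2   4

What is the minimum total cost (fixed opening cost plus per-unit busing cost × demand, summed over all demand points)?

Open {B, C, D}; cheapest assignment that respects the capacities:
  B (cap 30, load 16): #2, #5 — cost 10×5 + 6×8 = 98
  C (cap 29, load 21): #1, #3 — cost 10×4 + 11×2 = 62
  D (cap 12, load 11): #4 — cost 11×2 = 22
  Shipping 182, fixed 271 → total 453.
  Any other capacity-feasible assignment to {B, C, D} ships for at least 182.
Compare {B, C}: its best feasible assignment gives total 478.
Compare {A, B}: its best feasible assignment gives total 497.
Every other set of open sites that can feasibly serve all demand totals ≥ 478 even under its best assignment. Minimum: 453.

453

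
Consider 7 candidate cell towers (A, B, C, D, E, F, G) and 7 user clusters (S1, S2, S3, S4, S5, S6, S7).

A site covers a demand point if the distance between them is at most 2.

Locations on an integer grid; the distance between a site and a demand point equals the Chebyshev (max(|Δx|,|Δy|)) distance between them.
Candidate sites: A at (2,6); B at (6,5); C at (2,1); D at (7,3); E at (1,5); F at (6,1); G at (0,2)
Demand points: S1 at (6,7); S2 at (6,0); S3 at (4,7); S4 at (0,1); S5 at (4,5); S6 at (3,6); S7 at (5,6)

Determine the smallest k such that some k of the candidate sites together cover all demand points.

Coverage sets (demand points within 2 of each site):
  A: {S3, S5, S6}
  B: {S1, S3, S5, S7}
  C: {S4}
  D: {}
  E: {S6}
  F: {S2}
  G: {S4}
No 3 sites suffice: every size-3 union leaves at least one demand point uncovered.
But {A, B, C, F} covers everything, so the minimum is 4.

4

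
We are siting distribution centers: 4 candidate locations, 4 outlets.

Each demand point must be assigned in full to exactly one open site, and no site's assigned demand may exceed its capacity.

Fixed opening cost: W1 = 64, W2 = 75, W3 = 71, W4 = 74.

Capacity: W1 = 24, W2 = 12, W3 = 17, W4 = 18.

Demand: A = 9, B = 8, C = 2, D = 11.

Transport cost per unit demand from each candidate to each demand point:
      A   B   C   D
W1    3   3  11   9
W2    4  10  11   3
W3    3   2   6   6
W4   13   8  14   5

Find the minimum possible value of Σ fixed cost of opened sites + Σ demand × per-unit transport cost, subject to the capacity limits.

Open {W1, W2}; cheapest assignment that respects the capacities:
  W1 (cap 24, load 19): A, B, C — cost 9×3 + 8×3 + 2×11 = 73
  W2 (cap 12, load 11): D — cost 11×3 = 33
  Shipping 106, fixed 139 → total 245.
  Any other capacity-feasible assignment to {W1, W2} ships for at least 106.
Compare {W1, W3}: its best feasible assignment gives total 264.
Compare {W1, W4}: its best feasible assignment gives total 266.
Every other set of open sites that can feasibly serve all demand totals ≥ 264 even under its best assignment. Minimum: 245.

245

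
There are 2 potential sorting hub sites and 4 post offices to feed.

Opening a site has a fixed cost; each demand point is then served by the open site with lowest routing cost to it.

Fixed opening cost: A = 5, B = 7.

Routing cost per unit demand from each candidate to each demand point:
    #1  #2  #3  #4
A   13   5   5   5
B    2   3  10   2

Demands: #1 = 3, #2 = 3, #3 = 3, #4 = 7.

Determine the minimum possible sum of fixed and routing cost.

Open {A, B}: assign each demand point to its cheapest open site.
  #1→B 3×2=6, #2→B 3×3=9, #3→A 3×5=15, #4→B 7×2=14
  routing cost 44, fixed 12 → total 56.
Compare {B}: routing cost 59 + fixed 7 = 66.
Compare {A}: routing cost 104 + fixed 5 = 109.

56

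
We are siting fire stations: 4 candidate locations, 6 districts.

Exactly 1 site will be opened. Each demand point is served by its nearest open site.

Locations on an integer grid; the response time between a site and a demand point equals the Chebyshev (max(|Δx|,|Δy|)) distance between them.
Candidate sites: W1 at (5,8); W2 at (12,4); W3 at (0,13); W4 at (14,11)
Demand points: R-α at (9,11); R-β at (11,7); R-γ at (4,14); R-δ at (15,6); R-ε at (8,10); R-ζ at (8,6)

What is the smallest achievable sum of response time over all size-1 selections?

Open {W1}.
  R-α→W1 4, R-β→W1 6, R-γ→W1 6, R-δ→W1 10, R-ε→W1 3, R-ζ→W1 3  ⇒ total 32.
Compare {W2}: total 33.
Compare {W4}: total 36.
No size-1 selection does better; minimum is 32.

32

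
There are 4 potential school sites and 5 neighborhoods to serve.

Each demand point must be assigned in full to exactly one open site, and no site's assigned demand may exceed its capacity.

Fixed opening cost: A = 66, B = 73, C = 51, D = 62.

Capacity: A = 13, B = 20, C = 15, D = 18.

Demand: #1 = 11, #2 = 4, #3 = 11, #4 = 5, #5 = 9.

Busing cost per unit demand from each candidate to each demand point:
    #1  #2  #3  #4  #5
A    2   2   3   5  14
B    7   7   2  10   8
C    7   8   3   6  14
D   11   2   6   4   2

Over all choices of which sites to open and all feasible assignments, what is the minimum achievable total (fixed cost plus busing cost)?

280

Open {A, C, D}; cheapest assignment that respects the capacities:
  A (cap 13, load 11): #1 — cost 11×2 = 22
  C (cap 15, load 11): #3 — cost 11×3 = 33
  D (cap 18, load 18): #2, #4, #5 — cost 4×2 + 5×4 + 9×2 = 46
  Shipping 101, fixed 179 → total 280.
  Any other capacity-feasible assignment to {A, C, D} ships for at least 101.
Compare {A, B, D}: its best feasible assignment gives total 291.
Compare {B, C, D}: its best feasible assignment gives total 331.
Every other set of open sites that can feasibly serve all demand totals ≥ 291 even under its best assignment. Minimum: 280.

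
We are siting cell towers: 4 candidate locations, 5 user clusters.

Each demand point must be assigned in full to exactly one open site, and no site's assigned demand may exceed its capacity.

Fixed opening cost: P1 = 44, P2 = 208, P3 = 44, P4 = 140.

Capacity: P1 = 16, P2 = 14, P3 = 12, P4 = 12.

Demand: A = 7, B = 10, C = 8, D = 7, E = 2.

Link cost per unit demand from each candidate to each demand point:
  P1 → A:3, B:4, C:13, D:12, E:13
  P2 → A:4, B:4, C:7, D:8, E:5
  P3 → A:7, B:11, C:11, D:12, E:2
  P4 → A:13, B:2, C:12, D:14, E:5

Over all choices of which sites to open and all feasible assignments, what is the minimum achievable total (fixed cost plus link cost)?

Open {P1, P3, P4}; cheapest assignment that respects the capacities:
  P1 (cap 16, load 14): A, D — cost 7×3 + 7×12 = 105
  P3 (cap 12, load 10): C, E — cost 8×11 + 2×2 = 92
  P4 (cap 12, load 10): B — cost 10×2 = 20
  Shipping 217, fixed 228 → total 445.
  Any other capacity-feasible assignment to {P1, P3, P4} ships for at least 217.
Compare {P1, P2, P3}: its best feasible assignment gives total 512.
Compare {P1, P2, P4}: its best feasible assignment gives total 583.
Every other set of open sites that can feasibly serve all demand totals ≥ 512 even under its best assignment. Minimum: 445.

445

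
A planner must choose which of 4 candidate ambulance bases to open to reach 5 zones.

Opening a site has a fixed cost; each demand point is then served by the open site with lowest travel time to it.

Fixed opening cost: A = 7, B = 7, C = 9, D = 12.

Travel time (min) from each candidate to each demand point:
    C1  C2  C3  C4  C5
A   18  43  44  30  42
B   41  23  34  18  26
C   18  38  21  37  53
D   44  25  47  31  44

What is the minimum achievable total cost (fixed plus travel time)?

122

Open {B, C}: assign each demand point to its cheapest open site.
  C1→C 18, C2→B 23, C3→C 21, C4→B 18, C5→B 26
  travel time 106, fixed 16 → total 122.
Compare {A, B, C}: travel time 106 + fixed 23 = 129.
Compare {A, B}: travel time 119 + fixed 14 = 133.
Compare {B, C, D}: travel time 106 + fixed 28 = 134.
All other subsets cost ≥ 129. Minimum total cost: 122.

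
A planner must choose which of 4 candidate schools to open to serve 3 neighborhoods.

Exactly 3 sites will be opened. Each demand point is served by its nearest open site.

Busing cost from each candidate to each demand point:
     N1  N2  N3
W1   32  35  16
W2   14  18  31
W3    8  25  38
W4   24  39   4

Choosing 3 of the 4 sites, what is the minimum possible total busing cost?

30

Open {W2, W3, W4}.
  N1→W3 8, N2→W2 18, N3→W4 4  ⇒ total 30.
Compare {W1, W2, W4}: total 36.
Compare {W1, W3, W4}: total 37.
No size-3 selection does better; minimum is 30.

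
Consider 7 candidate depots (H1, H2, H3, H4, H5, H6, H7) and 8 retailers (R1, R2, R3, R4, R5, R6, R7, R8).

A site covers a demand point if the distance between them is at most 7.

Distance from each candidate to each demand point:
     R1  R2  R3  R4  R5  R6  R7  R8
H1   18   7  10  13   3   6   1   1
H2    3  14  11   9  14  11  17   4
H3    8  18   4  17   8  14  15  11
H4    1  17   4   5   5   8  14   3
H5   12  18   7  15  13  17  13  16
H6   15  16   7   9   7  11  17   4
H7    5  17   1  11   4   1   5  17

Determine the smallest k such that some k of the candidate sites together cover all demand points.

Coverage sets (demand points within 7 of each site):
  H1: {R2, R5, R6, R7, R8}
  H2: {R1, R8}
  H3: {R3}
  H4: {R1, R3, R4, R5, R8}
  H5: {R3}
  H6: {R3, R5, R8}
  H7: {R1, R3, R5, R6, R7}
No single site covers all 8 demand points.
But {H1, H4} covers everything, so the minimum is 2.

2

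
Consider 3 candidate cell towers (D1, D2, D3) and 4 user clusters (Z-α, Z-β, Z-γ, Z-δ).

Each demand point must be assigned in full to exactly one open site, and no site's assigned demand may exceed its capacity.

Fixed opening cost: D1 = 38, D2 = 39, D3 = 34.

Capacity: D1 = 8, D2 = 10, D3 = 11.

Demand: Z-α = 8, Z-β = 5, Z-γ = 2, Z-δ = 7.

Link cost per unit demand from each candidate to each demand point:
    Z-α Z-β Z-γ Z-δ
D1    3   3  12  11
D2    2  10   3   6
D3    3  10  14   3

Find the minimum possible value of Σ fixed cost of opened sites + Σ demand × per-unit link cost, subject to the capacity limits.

169

Open {D1, D2, D3}; cheapest assignment that respects the capacities:
  D1 (cap 8, load 5): Z-β — cost 5×3 = 15
  D2 (cap 10, load 10): Z-α, Z-γ — cost 8×2 + 2×3 = 22
  D3 (cap 11, load 7): Z-δ — cost 7×3 = 21
  Shipping 58, fixed 111 → total 169.
  Any other capacity-feasible assignment to {D1, D2, D3} ships for at least 58.
Total demand is 22 and no other set of sites has combined capacity ≥ 22, so {D1, D2, D3} is the only feasible choice of open sites. Minimum: 169.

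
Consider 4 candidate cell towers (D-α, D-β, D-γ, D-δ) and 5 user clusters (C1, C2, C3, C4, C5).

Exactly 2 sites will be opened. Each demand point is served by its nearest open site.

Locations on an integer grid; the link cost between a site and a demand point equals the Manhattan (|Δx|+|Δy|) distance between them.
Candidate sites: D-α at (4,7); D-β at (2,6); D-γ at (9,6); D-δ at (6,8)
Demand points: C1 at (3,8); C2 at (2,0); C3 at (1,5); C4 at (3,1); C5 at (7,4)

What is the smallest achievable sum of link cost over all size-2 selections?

21

Open {D-β, D-γ}.
  C1→D-β 3, C2→D-β 6, C3→D-β 2, C4→D-β 6, C5→D-γ 4  ⇒ total 21.
Compare {D-α, D-β}: total 22.
Compare {D-β, D-δ}: total 22.
No size-2 selection does better; minimum is 21.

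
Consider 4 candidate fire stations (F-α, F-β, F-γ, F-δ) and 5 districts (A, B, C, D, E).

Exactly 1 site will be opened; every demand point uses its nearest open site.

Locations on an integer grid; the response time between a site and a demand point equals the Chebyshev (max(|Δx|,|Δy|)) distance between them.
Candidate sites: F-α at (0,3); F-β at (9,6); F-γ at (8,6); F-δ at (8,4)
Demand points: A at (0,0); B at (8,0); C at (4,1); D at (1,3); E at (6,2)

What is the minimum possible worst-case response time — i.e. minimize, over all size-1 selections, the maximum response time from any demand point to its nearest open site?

8

Open {F-α}.
  Farthest demand point is B at response time 8 (to F-α); all others are ≤ 8.
With {F-γ} the worst case is 8.
With {F-δ} the worst case is 8.
No size-1 selection achieves below 8.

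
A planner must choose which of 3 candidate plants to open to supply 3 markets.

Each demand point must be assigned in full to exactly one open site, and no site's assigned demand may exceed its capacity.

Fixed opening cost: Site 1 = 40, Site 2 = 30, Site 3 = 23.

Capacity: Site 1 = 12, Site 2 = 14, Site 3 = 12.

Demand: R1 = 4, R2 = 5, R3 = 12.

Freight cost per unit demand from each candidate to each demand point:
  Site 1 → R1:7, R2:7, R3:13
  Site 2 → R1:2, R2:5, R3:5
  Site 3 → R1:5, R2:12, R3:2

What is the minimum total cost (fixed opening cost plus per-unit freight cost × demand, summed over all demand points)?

Open {Site 2, Site 3}; cheapest assignment that respects the capacities:
  Site 2 (cap 14, load 9): R1, R2 — cost 4×2 + 5×5 = 33
  Site 3 (cap 12, load 12): R3 — cost 12×2 = 24
  Shipping 57, fixed 53 → total 110.
  Any other capacity-feasible assignment to {Site 2, Site 3} ships for at least 57.
Compare {Site 1, Site 3}: its best feasible assignment gives total 150.
Compare {Site 1, Site 2, Site 3}: its best feasible assignment gives total 150.
Every other set of open sites that can feasibly serve all demand totals ≥ 150 even under its best assignment. Minimum: 110.

110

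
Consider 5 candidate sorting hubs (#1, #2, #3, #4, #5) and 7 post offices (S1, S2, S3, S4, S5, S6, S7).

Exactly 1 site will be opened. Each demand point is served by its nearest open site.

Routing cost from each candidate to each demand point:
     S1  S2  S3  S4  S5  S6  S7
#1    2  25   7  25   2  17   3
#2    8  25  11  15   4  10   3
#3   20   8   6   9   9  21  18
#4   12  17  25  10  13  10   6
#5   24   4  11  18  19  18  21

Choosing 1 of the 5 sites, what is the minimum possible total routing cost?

76

Open {#2}.
  S1→#2 8, S2→#2 25, S3→#2 11, S4→#2 15, S5→#2 4, S6→#2 10, S7→#2 3  ⇒ total 76.
Compare {#1}: total 81.
Compare {#3}: total 91.
No size-1 selection does better; minimum is 76.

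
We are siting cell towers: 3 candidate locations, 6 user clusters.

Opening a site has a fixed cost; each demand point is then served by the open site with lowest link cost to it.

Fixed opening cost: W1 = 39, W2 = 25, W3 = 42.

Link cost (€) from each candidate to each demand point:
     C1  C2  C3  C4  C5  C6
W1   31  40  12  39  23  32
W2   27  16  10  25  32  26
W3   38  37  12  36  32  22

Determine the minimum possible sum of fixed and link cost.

Open {W2}: assign each demand point to its cheapest open site.
  C1→W2 27, C2→W2 16, C3→W2 10, C4→W2 25, C5→W2 32, C6→W2 26
  link cost 136, fixed 25 → total 161.
Compare {W1, W2}: link cost 127 + fixed 64 = 191.
Compare {W2, W3}: link cost 132 + fixed 67 = 199.
Compare {W1}: link cost 177 + fixed 39 = 216.
All other subsets cost ≥ 191. Minimum total cost: 161.

161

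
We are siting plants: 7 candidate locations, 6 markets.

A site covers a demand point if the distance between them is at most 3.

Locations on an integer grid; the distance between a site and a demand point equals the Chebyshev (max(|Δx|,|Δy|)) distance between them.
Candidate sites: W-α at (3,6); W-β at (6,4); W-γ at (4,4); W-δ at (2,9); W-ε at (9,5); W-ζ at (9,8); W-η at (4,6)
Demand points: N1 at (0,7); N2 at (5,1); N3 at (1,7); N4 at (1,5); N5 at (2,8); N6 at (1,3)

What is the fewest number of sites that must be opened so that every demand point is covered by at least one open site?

2

Coverage sets (demand points within 3 of each site):
  W-α: {N1, N3, N4, N5, N6}
  W-β: {N2}
  W-γ: {N2, N3, N4, N6}
  W-δ: {N1, N3, N5}
  W-ε: {}
  W-ζ: {}
  W-η: {N3, N4, N5, N6}
No single site covers all 6 demand points.
But {W-α, W-β} covers everything, so the minimum is 2.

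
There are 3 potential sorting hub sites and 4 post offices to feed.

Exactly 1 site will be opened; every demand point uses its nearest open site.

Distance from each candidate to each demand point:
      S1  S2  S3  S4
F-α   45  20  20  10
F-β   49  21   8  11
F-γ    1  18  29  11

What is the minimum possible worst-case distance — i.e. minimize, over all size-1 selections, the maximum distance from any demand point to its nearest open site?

Open {F-γ}.
  Farthest demand point is S3 at distance 29 (to F-γ); all others are ≤ 29.
With {F-α} the worst case is 45.
With {F-β} the worst case is 49.
No size-1 selection achieves below 29.

29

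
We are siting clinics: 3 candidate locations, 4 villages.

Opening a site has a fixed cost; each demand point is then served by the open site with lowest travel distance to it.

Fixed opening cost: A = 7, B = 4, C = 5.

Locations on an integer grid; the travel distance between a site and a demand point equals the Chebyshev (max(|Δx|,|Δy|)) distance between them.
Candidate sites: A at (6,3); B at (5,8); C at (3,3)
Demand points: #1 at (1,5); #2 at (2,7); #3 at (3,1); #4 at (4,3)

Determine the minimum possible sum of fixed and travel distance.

14

Open {C}: assign each demand point to its cheapest open site.
  #1→C 2, #2→C 4, #3→C 2, #4→C 1
  travel distance 9, fixed 5 → total 14.
Compare {B, C}: travel distance 8 + fixed 9 = 17.
Compare {A}: travel distance 14 + fixed 7 = 21.
Compare {A, C}: travel distance 9 + fixed 12 = 21.
All other subsets cost ≥ 17. Minimum total cost: 14.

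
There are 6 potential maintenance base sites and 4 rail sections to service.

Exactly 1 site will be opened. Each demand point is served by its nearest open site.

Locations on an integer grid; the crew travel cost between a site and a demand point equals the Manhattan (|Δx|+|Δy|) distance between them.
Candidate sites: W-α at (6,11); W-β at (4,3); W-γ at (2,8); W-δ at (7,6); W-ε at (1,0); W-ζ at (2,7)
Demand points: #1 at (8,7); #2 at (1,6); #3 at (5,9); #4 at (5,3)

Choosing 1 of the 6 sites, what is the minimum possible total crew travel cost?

18

Open {W-δ}.
  #1→W-δ 2, #2→W-δ 6, #3→W-δ 5, #4→W-δ 5  ⇒ total 18.
Compare {W-ζ}: total 20.
Compare {W-β}: total 22.
No size-1 selection does better; minimum is 18.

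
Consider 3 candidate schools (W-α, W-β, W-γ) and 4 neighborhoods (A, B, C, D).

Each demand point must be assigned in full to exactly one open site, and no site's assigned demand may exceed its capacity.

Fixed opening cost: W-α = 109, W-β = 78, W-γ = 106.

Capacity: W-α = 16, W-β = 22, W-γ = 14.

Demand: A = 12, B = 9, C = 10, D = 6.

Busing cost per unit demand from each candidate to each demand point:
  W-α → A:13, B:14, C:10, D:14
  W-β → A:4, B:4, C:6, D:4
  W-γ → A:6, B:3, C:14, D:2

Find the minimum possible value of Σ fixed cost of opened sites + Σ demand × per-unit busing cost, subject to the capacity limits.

Open {W-α, W-β}; cheapest assignment that respects the capacities:
  W-α (cap 16, load 16): C, D — cost 10×10 + 6×14 = 184
  W-β (cap 22, load 21): A, B — cost 12×4 + 9×4 = 84
  Shipping 268, fixed 187 → total 455.
  Any other capacity-feasible assignment to {W-α, W-β} ships for at least 268.
Compare {W-α, W-β, W-γ}: its best feasible assignment gives total 489.
Every other set of open sites that can feasibly serve all demand totals ≥ 489 even under its best assignment. Minimum: 455.

455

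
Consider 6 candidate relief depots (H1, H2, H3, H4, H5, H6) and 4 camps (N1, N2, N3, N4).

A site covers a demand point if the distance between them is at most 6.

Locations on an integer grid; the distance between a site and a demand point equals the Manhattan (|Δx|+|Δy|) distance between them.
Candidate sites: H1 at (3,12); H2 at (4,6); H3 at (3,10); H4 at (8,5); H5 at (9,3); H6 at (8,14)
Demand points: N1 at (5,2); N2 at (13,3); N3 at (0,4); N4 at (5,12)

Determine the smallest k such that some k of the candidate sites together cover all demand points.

Coverage sets (demand points within 6 of each site):
  H1: {N4}
  H2: {N1, N3}
  H3: {N4}
  H4: {N1}
  H5: {N1, N2}
  H6: {N4}
No 2 sites suffice: every size-2 union leaves at least one demand point uncovered.
But {H1, H2, H5} covers everything, so the minimum is 3.

3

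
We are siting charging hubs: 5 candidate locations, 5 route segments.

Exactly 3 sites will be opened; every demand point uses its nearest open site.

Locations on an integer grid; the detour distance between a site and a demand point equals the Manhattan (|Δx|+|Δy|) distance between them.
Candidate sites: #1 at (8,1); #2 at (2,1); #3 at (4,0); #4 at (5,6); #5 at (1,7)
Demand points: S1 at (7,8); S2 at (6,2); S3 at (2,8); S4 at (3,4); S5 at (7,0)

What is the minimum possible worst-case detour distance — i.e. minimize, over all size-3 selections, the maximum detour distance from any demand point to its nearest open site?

4

Open {#1, #4, #5}.
  Farthest demand point is S1 at detour distance 4 (to #4); all others are ≤ 4.
With {#3, #4, #5} the worst case is 4.
With {#1, #2, #4} the worst case is 5.
No size-3 selection achieves below 4.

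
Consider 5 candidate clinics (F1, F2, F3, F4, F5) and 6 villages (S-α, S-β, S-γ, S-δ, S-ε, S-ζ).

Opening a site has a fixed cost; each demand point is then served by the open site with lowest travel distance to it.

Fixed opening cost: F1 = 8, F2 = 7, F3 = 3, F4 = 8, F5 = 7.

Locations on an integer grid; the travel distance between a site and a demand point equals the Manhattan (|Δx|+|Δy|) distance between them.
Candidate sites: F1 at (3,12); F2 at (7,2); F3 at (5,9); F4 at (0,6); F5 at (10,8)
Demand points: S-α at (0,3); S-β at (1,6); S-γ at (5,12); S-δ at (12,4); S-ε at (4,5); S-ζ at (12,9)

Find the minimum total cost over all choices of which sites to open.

39

Open {F3, F4, F5}: assign each demand point to its cheapest open site.
  S-α→F4 3, S-β→F4 1, S-γ→F3 3, S-δ→F5 6, S-ε→F3 5, S-ζ→F5 3
  travel distance 21, fixed 18 → total 39.
Compare {F3, F4}: travel distance 31 + fixed 11 = 42.
Compare {F4, F5}: travel distance 27 + fixed 15 = 42.
Compare {F1, F4, F5}: travel distance 20 + fixed 23 = 43.
All other subsets cost ≥ 42. Minimum total cost: 39.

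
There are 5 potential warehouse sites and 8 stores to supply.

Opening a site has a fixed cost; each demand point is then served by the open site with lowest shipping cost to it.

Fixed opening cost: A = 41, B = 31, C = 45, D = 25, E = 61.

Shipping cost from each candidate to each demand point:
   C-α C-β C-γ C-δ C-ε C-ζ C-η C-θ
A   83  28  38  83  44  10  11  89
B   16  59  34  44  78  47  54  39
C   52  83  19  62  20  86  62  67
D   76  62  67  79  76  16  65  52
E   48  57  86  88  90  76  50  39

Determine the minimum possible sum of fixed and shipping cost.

Open {A, B}: assign each demand point to its cheapest open site.
  C-α→B 16, C-β→A 28, C-γ→B 34, C-δ→B 44, C-ε→A 44, C-ζ→A 10, C-η→A 11, C-θ→B 39
  shipping cost 226, fixed 72 → total 298.
Compare {A, B, C}: shipping cost 187 + fixed 117 = 304.
Compare {A, B, D}: shipping cost 226 + fixed 97 = 323.
Compare {A, B, C, D}: shipping cost 187 + fixed 142 = 329.
All other subsets cost ≥ 304. Minimum total cost: 298.

298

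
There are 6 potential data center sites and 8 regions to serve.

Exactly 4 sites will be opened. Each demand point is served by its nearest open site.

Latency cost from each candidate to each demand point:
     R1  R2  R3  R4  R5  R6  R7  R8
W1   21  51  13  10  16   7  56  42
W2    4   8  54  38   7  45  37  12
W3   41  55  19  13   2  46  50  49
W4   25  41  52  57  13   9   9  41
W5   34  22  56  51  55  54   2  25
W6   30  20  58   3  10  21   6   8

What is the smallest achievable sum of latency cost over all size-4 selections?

Open {W1, W2, W3, W6}.
  R1→W2 4, R2→W2 8, R3→W1 13, R4→W6 3, R5→W3 2, R6→W1 7, R7→W6 6, R8→W6 8  ⇒ total 51.
Compare {W1, W2, W5, W6}: total 52.
Compare {W1, W2, W4, W6}: total 56.
No size-4 selection does better; minimum is 51.

51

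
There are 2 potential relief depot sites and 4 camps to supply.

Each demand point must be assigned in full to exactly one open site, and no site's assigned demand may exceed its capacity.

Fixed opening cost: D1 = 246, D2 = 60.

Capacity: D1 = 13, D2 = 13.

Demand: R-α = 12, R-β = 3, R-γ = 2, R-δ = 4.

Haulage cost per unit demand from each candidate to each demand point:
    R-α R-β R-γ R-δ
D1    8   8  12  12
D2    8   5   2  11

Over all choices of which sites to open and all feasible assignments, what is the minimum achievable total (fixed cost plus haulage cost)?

465

Open {D1, D2}; cheapest assignment that respects the capacities:
  D1 (cap 13, load 12): R-α — cost 12×8 = 96
  D2 (cap 13, load 9): R-β, R-γ, R-δ — cost 3×5 + 2×2 + 4×11 = 63
  Shipping 159, fixed 306 → total 465.
  Any other capacity-feasible assignment to {D1, D2} ships for at least 159.
Total demand is 21 and no other set of sites has combined capacity ≥ 21, so {D1, D2} is the only feasible choice of open sites. Minimum: 465.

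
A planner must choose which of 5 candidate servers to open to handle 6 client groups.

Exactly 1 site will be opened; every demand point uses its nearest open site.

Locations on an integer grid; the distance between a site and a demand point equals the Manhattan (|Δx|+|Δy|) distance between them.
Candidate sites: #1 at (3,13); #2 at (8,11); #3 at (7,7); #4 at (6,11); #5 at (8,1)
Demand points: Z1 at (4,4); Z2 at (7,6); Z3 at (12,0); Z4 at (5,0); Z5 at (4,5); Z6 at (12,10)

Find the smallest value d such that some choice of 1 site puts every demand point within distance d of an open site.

Open {#3}.
  Farthest demand point is Z3 at distance 12 (to #3); all others are ≤ 12.
With {#5} the worst case is 13.
With {#2} the worst case is 15.
No size-1 selection achieves below 12.

12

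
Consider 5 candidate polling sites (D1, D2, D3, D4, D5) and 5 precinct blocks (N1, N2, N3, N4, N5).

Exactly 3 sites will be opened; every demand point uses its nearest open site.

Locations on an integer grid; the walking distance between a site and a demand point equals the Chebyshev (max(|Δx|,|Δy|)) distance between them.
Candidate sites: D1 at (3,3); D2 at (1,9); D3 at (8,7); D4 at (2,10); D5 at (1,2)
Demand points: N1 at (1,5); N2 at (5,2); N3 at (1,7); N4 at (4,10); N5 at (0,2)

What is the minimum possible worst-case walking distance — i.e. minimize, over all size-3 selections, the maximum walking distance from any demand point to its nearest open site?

3

Open {D1, D2, D3}.
  Farthest demand point is N4 at walking distance 3 (to D2); all others are ≤ 3.
With {D1, D2, D4} the worst case is 3.
With {D1, D2, D5} the worst case is 3.
No size-3 selection achieves below 3.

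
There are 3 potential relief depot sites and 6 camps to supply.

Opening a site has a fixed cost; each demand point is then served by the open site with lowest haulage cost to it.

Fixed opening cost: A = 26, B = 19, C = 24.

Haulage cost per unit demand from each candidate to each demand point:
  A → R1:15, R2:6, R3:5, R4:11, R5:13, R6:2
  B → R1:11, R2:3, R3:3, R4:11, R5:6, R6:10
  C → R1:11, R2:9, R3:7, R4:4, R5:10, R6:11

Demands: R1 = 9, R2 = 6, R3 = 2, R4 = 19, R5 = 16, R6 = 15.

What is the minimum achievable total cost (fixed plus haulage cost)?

394

Open {A, B, C}: assign each demand point to its cheapest open site.
  R1→B 9×11=99, R2→B 6×3=18, R3→B 2×3=6, R4→C 19×4=76, R5→B 16×6=96, R6→A 15×2=30
  haulage cost 325, fixed 69 → total 394.
Compare {A, C}: haulage cost 411 + fixed 50 = 461.
Compare {B, C}: haulage cost 445 + fixed 43 = 488.
Compare {A, B}: haulage cost 458 + fixed 45 = 503.
All other subsets cost ≥ 461. Minimum total cost: 394.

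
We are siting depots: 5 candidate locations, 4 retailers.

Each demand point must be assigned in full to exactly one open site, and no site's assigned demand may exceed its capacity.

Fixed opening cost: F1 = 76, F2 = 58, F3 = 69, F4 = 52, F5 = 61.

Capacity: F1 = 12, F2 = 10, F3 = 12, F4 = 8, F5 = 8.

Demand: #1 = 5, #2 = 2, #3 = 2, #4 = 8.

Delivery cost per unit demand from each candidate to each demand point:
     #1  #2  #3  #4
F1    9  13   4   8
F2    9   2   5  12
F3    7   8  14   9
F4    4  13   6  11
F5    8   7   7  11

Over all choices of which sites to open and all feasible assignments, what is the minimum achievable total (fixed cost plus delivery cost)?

Open {F3, F4}; cheapest assignment that respects the capacities:
  F3 (cap 12, load 10): #2, #4 — cost 2×8 + 8×9 = 88
  F4 (cap 8, load 7): #1, #3 — cost 5×4 + 2×6 = 32
  Shipping 120, fixed 121 → total 241.
  Any other capacity-feasible assignment to {F3, F4} ships for at least 120.
Compare {F2, F4}: its best feasible assignment gives total 242.
Compare {F1, F4}: its best feasible assignment gives total 246.
Every other set of open sites that can feasibly serve all demand totals ≥ 242 even under its best assignment. Minimum: 241.

241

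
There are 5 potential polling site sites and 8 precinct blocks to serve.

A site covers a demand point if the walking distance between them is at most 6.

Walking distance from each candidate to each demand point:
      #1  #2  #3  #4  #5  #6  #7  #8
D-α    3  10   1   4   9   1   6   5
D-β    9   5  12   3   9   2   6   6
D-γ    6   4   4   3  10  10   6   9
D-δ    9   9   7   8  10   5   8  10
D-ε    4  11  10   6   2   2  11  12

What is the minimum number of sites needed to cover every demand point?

Coverage sets (demand points within 6 of each site):
  D-α: {#1, #3, #4, #6, #7, #8}
  D-β: {#2, #4, #6, #7, #8}
  D-γ: {#1, #2, #3, #4, #7}
  D-δ: {#6}
  D-ε: {#1, #4, #5, #6}
No 2 sites suffice: every size-2 union leaves at least one demand point uncovered.
But {D-α, D-β, D-ε} covers everything, so the minimum is 3.

3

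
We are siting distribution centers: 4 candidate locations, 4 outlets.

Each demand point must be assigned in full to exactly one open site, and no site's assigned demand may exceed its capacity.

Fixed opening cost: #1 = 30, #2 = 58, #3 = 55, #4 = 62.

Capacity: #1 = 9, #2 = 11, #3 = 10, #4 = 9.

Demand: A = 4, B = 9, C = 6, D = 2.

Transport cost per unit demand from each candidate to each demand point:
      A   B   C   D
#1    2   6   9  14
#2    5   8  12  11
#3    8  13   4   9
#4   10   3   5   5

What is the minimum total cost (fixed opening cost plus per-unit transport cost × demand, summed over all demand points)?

224

Open {#1, #3, #4}; cheapest assignment that respects the capacities:
  #1 (cap 9, load 4): A — cost 4×2 = 8
  #3 (cap 10, load 8): C, D — cost 6×4 + 2×9 = 42
  #4 (cap 9, load 9): B — cost 9×3 = 27
  Shipping 77, fixed 147 → total 224.
  Any other capacity-feasible assignment to {#1, #3, #4} ships for at least 77.
Compare {#1, #2, #3}: its best feasible assignment gives total 259.
Compare {#2, #3}: its best feasible assignment gives total 263.
Every other set of open sites that can feasibly serve all demand totals ≥ 259 even under its best assignment. Minimum: 224.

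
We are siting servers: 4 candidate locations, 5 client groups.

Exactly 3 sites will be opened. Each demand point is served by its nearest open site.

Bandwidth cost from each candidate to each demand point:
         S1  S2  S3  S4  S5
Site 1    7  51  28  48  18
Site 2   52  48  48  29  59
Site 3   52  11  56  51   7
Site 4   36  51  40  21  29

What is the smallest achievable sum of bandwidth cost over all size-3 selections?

74

Open {Site 1, Site 3, Site 4}.
  S1→Site 1 7, S2→Site 3 11, S3→Site 1 28, S4→Site 4 21, S5→Site 3 7  ⇒ total 74.
Compare {Site 1, Site 2, Site 3}: total 82.
Compare {Site 2, Site 3, Site 4}: total 115.
No size-3 selection does better; minimum is 74.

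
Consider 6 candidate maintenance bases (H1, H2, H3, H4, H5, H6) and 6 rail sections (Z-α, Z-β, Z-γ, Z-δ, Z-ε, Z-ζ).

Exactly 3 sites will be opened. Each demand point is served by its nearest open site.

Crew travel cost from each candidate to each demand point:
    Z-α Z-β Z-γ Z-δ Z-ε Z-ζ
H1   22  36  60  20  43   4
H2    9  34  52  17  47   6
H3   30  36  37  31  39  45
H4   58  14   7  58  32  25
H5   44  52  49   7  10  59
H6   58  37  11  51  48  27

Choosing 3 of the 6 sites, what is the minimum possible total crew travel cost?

53

Open {H2, H4, H5}.
  Z-α→H2 9, Z-β→H4 14, Z-γ→H4 7, Z-δ→H5 7, Z-ε→H5 10, Z-ζ→H2 6  ⇒ total 53.
Compare {H1, H4, H5}: total 64.
Compare {H2, H5, H6}: total 77.
No size-3 selection does better; minimum is 53.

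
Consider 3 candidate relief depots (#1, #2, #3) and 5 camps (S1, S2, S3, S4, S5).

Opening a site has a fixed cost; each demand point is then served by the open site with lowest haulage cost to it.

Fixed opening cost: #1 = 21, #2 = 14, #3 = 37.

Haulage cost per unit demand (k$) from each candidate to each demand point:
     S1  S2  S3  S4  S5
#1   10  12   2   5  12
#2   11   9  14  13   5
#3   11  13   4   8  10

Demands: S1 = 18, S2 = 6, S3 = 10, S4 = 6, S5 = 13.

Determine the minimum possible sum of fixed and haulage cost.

Open {#1, #2}: assign each demand point to its cheapest open site.
  S1→#1 18×10=180, S2→#2 6×9=54, S3→#1 10×2=20, S4→#1 6×5=30, S5→#2 13×5=65
  haulage cost 349, fixed 35 → total 384.
Compare {#1, #2, #3}: haulage cost 349 + fixed 72 = 421.
Compare {#2, #3}: haulage cost 405 + fixed 51 = 456.
Compare {#1}: haulage cost 458 + fixed 21 = 479.
All other subsets cost ≥ 421. Minimum total cost: 384.

384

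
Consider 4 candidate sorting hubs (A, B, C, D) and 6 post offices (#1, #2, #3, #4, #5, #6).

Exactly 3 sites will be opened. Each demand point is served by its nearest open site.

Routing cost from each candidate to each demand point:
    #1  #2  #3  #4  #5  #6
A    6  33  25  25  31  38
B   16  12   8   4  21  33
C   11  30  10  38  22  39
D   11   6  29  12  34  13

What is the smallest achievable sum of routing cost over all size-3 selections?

Open {A, B, D}.
  #1→A 6, #2→D 6, #3→B 8, #4→B 4, #5→B 21, #6→D 13  ⇒ total 58.
Compare {B, C, D}: total 63.
Compare {A, C, D}: total 69.
No size-3 selection does better; minimum is 58.

58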